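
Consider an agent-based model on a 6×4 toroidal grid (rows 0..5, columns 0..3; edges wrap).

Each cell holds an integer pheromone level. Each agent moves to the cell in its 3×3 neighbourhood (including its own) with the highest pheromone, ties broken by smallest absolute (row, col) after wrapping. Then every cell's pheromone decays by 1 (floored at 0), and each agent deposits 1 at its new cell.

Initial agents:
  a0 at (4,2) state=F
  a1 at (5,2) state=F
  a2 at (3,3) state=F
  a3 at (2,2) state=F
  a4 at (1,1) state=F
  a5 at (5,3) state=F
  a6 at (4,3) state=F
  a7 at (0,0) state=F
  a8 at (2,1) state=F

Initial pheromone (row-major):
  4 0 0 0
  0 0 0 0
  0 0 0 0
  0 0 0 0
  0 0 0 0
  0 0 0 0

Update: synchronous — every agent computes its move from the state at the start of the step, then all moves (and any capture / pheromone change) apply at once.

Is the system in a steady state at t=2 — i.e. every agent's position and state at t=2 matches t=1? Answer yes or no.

t=1: a0@(3,1) a1@(0,1) a2@(2,0) a3@(1,1) a4@(0,0) a5@(0,0) a6@(3,0) a7@(0,0) a8@(1,0) | pheromone: 6 1 0 0 / 1 1 0 0 / 1 0 0 0 / 1 1 0 0 / 0 0 0 0 / 0 0 0 0
t=2: a0@(2,0) a1@(0,0) a2@(1,0) a3@(0,0) a4@(0,0) a5@(0,0) a6@(2,0) a7@(0,0) a8@(0,0) | pheromone: 11 0 0 0 / 1 0 0 0 / 2 0 0 0 / 0 0 0 0 / 0 0 0 0 / 0 0 0 0

no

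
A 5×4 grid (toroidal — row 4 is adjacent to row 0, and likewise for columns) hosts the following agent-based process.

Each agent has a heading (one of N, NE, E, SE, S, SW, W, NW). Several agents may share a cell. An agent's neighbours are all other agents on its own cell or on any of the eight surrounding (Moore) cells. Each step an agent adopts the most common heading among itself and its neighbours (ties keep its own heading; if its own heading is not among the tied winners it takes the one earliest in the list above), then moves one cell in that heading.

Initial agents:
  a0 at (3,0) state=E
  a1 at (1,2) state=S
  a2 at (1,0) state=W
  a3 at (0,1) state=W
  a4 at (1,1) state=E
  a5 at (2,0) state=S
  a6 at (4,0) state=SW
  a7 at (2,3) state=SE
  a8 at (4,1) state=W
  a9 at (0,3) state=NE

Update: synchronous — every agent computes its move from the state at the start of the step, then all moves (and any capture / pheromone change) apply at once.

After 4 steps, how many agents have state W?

t=1: a0@(3,1):E a1@(2,2):S a2@(1,3):W a3@(0,0):W a4@(2,1):S a5@(2,1):E a6@(4,3):W a7@(3,3):S a8@(4,0):W a9@(4,0):NE
t=2: a0@(3,2):E a1@(3,2):S a2@(1,2):W a3@(0,3):W a4@(3,1):S a5@(2,2):E a6@(4,2):W a7@(4,3):S a8@(4,3):W a9@(4,3):W
t=3: a0@(4,2):S a1@(4,2):S a2@(1,1):W a3@(0,2):W a4@(4,1):S a5@(2,3):E a6@(4,1):W a7@(4,2):W a8@(4,2):W a9@(4,2):W
t=4: a0@(4,1):W a1@(4,1):W a2@(1,0):W a3@(0,1):W a4@(4,0):W a5@(2,0):E a6@(4,0):W a7@(4,1):W a8@(4,1):W a9@(4,1):W

9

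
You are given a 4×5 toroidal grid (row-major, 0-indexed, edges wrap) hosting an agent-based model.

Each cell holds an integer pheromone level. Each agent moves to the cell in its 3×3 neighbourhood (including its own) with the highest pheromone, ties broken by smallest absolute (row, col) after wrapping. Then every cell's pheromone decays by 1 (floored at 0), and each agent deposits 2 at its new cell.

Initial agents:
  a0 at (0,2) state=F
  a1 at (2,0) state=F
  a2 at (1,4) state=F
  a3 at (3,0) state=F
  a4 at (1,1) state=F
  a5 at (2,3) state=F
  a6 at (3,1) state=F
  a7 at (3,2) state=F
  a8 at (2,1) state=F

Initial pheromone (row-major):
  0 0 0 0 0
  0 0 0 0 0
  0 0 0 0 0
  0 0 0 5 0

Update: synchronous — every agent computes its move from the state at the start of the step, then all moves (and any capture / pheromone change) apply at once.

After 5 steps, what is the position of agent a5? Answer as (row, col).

(3, 3)

t=1: a0@(3,3) a1@(1,0) a2@(0,0) a3@(0,0) a4@(0,0) a5@(3,3) a6@(0,0) a7@(3,3) a8@(1,0) | pheromone: 8 0 0 0 0 / 4 0 0 0 0 / 0 0 0 0 0 / 0 0 0 10 0
t=2: a0@(3,3) a1@(0,0) a2@(0,0) a3@(0,0) a4@(0,0) a5@(3,3) a6@(0,0) a7@(3,3) a8@(0,0) | pheromone: 19 0 0 0 0 / 3 0 0 0 0 / 0 0 0 0 0 / 0 0 0 15 0
t=3: a0@(3,3) a1@(0,0) a2@(0,0) a3@(0,0) a4@(0,0) a5@(3,3) a6@(0,0) a7@(3,3) a8@(0,0) | pheromone: 30 0 0 0 0 / 2 0 0 0 0 / 0 0 0 0 0 / 0 0 0 20 0
t=4: a0@(3,3) a1@(0,0) a2@(0,0) a3@(0,0) a4@(0,0) a5@(3,3) a6@(0,0) a7@(3,3) a8@(0,0) | pheromone: 41 0 0 0 0 / 1 0 0 0 0 / 0 0 0 0 0 / 0 0 0 25 0
t=5: a0@(3,3) a1@(0,0) a2@(0,0) a3@(0,0) a4@(0,0) a5@(3,3) a6@(0,0) a7@(3,3) a8@(0,0) | pheromone: 52 0 0 0 0 / 0 0 0 0 0 / 0 0 0 0 0 / 0 0 0 30 0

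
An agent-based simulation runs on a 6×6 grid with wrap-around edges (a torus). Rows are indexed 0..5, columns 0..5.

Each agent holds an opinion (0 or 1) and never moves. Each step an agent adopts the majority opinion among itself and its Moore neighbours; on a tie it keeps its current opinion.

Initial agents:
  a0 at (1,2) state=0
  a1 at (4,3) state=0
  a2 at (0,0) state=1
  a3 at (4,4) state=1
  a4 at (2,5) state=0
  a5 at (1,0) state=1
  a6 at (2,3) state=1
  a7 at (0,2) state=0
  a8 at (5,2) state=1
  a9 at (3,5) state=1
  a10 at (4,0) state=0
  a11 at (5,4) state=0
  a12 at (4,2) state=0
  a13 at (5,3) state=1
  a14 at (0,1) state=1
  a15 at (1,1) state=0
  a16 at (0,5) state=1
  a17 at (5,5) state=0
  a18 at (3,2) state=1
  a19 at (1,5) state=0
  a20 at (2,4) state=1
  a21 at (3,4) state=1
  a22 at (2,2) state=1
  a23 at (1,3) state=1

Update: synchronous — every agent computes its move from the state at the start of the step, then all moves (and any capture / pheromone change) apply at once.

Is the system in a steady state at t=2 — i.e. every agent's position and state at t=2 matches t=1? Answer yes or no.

t=1: a0@(1,2):1 a1@(4,3):1 a2@(0,0):1 a3@(4,4):1 a4@(2,5):1 a5@(1,0):1 a6@(2,3):1 a7@(0,2):1 a8@(5,2):1 a9@(3,5):1 a10@(4,0):0 a11@(5,4):0 a12@(4,2):1 a13@(5,3):0 a14@(0,1):1 a15@(1,1):1 a16@(0,5):1 a17@(5,5):0 a18@(3,2):1 a19@(1,5):1 a20@(2,4):1 a21@(3,4):1 a22@(2,2):1 a23@(1,3):1
t=2: a0@(1,2):1 a1@(4,3):1 a2@(0,0):1 a3@(4,4):1 a4@(2,5):1 a5@(1,0):1 a6@(2,3):1 a7@(0,2):1 a8@(5,2):1 a9@(3,5):1 a10@(4,0):0 a11@(5,4):0 a12@(4,2):1 a13@(5,3):1 a14@(0,1):1 a15@(1,1):1 a16@(0,5):1 a17@(5,5):0 a18@(3,2):1 a19@(1,5):1 a20@(2,4):1 a21@(3,4):1 a22@(2,2):1 a23@(1,3):1

no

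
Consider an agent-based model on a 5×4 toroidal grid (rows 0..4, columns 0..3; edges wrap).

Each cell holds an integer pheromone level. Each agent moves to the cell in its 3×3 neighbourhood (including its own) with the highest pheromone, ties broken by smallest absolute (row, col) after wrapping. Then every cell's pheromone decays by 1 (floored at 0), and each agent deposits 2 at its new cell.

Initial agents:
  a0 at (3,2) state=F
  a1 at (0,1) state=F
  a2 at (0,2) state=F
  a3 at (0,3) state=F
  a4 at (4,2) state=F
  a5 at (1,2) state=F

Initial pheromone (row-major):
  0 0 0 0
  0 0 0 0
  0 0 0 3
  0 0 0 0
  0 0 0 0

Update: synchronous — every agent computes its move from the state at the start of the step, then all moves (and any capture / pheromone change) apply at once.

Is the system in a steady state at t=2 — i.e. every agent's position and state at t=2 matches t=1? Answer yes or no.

no

t=1: a0@(2,3) a1@(0,0) a2@(0,1) a3@(0,0) a4@(0,1) a5@(2,3) | pheromone: 4 4 0 0 / 0 0 0 0 / 0 0 0 6 / 0 0 0 0 / 0 0 0 0
t=2: a0@(2,3) a1@(0,0) a2@(0,0) a3@(0,0) a4@(0,0) a5@(2,3) | pheromone: 11 3 0 0 / 0 0 0 0 / 0 0 0 9 / 0 0 0 0 / 0 0 0 0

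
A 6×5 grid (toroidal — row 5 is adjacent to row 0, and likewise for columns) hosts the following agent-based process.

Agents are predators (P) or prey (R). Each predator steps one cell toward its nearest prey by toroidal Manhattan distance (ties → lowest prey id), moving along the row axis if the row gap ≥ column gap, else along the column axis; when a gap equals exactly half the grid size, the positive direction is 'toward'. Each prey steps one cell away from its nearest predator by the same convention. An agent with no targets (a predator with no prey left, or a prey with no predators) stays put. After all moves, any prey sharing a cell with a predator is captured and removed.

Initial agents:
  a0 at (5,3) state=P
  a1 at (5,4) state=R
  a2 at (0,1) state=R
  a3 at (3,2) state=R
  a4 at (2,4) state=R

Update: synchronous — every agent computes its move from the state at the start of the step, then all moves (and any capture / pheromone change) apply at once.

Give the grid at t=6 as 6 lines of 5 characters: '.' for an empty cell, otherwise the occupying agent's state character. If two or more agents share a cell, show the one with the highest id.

.....
R.R..
....R
.....
.....
R...P

t=1: a0@(5,4):P a1@(5,0):R a2@(0,0):R a3@(2,2):R a4@(1,4):R
t=2: a0@(5,0):P a1@(5,1):R a2@(1,0):R a3@(1,2):R a4@(2,4):R
t=3: a0@(5,1):P a1@(5,2):R a2@(2,0):R a3@(2,2):R a4@(1,4):R
t=4: a0@(5,2):P a1@(5,3):R a2@(1,0):R a3@(1,2):R a4@(2,4):R
t=5: a0@(5,3):P a1@(5,4):R a2@(2,0):R a3@(2,2):R a4@(1,4):R
t=6: a0@(5,4):P a1@(5,0):R a2@(1,0):R a3@(1,2):R a4@(2,4):R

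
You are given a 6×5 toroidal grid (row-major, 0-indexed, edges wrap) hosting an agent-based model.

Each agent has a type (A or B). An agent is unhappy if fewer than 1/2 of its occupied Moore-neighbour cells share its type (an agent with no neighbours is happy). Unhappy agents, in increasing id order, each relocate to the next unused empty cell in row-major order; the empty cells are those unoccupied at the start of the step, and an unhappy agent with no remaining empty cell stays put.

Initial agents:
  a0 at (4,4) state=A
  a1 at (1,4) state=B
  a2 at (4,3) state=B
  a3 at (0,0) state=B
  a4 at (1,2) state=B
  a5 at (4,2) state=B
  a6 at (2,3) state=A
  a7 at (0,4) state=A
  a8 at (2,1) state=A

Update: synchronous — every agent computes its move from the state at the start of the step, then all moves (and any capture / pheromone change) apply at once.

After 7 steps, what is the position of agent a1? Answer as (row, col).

t=1: a0@(0,1):A a1@(0,2):B a2@(4,3):B a3@(0,0):B a4@(0,3):B a5@(4,2):B a6@(1,0):A a7@(1,1):A a8@(1,3):A
t=2: a0@(0,1):A a1@(0,4):B a2@(4,3):B a3@(1,2):B a4@(0,3):B a5@(4,2):B a6@(1,0):A a7@(1,1):A a8@(1,4):A
t=3: a0@(0,1):A a1@(0,0):B a2@(4,3):B a3@(0,2):B a4@(0,3):B a5@(4,2):B a6@(1,0):A a7@(1,1):A a8@(1,3):A
t=4: a0@(0,1):A a1@(0,4):B a2@(4,3):B a3@(1,2):B a4@(0,3):B a5@(4,2):B a6@(1,0):A a7@(1,1):A a8@(1,4):A
t=5: a0@(0,1):A a1@(0,0):B a2@(4,3):B a3@(0,2):B a4@(0,3):B a5@(4,2):B a6@(1,0):A a7@(1,1):A a8@(1,3):A
t=6: a0@(0,1):A a1@(0,4):B a2@(4,3):B a3@(1,2):B a4@(0,3):B a5@(4,2):B a6@(1,0):A a7@(1,1):A a8@(1,4):A
t=7: a0@(0,1):A a1@(0,0):B a2@(4,3):B a3@(0,2):B a4@(0,3):B a5@(4,2):B a6@(1,0):A a7@(1,1):A a8@(1,3):A

(0, 0)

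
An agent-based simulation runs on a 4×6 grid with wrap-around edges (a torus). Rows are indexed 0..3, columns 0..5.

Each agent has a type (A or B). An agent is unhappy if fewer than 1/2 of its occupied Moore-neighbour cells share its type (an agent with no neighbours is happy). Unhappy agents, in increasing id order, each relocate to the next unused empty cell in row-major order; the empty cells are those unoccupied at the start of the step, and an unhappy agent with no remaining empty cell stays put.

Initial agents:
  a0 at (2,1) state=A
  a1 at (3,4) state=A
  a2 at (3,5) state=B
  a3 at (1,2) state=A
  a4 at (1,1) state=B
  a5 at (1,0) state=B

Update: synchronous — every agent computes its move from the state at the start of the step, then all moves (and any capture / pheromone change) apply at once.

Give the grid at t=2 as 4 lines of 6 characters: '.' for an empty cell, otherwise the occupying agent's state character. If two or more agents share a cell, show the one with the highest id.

AA.BBA
.B....
......
......

t=1: a0@(0,0):A a1@(0,1):A a2@(0,2):B a3@(1,2):A a4@(0,3):B a5@(1,0):B
t=2: a0@(0,0):A a1@(0,1):A a2@(0,4):B a3@(0,5):A a4@(0,3):B a5@(1,1):B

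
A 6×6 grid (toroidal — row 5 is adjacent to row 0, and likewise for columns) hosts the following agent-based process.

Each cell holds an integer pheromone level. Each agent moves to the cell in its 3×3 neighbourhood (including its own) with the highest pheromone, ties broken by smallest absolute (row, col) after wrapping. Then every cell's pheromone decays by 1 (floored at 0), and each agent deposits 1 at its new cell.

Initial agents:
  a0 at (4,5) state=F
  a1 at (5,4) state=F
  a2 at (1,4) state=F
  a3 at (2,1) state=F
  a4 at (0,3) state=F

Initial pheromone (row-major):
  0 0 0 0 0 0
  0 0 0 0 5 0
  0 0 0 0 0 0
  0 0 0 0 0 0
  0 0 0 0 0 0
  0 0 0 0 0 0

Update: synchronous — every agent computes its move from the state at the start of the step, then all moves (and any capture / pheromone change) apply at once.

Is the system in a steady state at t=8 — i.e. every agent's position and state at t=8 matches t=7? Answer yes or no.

t=1: a0@(3,0) a1@(0,3) a2@(1,4) a3@(1,0) a4@(1,4) | pheromone: 0 0 0 1 0 0 / 1 0 0 0 6 0 / 0 0 0 0 0 0 / 1 0 0 0 0 0 / 0 0 0 0 0 0 / 0 0 0 0 0 0
t=2: a0@(3,0) a1@(1,4) a2@(1,4) a3@(1,0) a4@(1,4) | pheromone: 0 0 0 0 0 0 / 1 0 0 0 8 0 / 0 0 0 0 0 0 / 1 0 0 0 0 0 / 0 0 0 0 0 0 / 0 0 0 0 0 0
t=3: a0@(3,0) a1@(1,4) a2@(1,4) a3@(1,0) a4@(1,4) | pheromone: 0 0 0 0 0 0 / 1 0 0 0 10 0 / 0 0 0 0 0 0 / 1 0 0 0 0 0 / 0 0 0 0 0 0 / 0 0 0 0 0 0
t=4: a0@(3,0) a1@(1,4) a2@(1,4) a3@(1,0) a4@(1,4) | pheromone: 0 0 0 0 0 0 / 1 0 0 0 12 0 / 0 0 0 0 0 0 / 1 0 0 0 0 0 / 0 0 0 0 0 0 / 0 0 0 0 0 0
t=5: a0@(3,0) a1@(1,4) a2@(1,4) a3@(1,0) a4@(1,4) | pheromone: 0 0 0 0 0 0 / 1 0 0 0 14 0 / 0 0 0 0 0 0 / 1 0 0 0 0 0 / 0 0 0 0 0 0 / 0 0 0 0 0 0
t=6: a0@(3,0) a1@(1,4) a2@(1,4) a3@(1,0) a4@(1,4) | pheromone: 0 0 0 0 0 0 / 1 0 0 0 16 0 / 0 0 0 0 0 0 / 1 0 0 0 0 0 / 0 0 0 0 0 0 / 0 0 0 0 0 0
t=7: a0@(3,0) a1@(1,4) a2@(1,4) a3@(1,0) a4@(1,4) | pheromone: 0 0 0 0 0 0 / 1 0 0 0 18 0 / 0 0 0 0 0 0 / 1 0 0 0 0 0 / 0 0 0 0 0 0 / 0 0 0 0 0 0
t=8: a0@(3,0) a1@(1,4) a2@(1,4) a3@(1,0) a4@(1,4) | pheromone: 0 0 0 0 0 0 / 1 0 0 0 20 0 / 0 0 0 0 0 0 / 1 0 0 0 0 0 / 0 0 0 0 0 0 / 0 0 0 0 0 0

yes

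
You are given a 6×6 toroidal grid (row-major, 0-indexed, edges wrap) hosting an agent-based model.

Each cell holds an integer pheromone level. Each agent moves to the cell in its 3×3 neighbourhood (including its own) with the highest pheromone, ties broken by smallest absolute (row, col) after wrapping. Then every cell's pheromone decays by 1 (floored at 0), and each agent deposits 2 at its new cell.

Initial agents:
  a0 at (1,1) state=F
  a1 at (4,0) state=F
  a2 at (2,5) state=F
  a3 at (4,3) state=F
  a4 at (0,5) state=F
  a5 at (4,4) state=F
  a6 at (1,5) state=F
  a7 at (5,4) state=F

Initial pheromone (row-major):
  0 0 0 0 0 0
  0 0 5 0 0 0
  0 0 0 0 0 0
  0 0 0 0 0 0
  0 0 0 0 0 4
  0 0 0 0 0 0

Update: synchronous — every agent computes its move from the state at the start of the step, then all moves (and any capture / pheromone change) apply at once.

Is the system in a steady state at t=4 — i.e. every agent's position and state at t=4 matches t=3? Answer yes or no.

yes

t=1: a0@(1,2) a1@(4,5) a2@(1,0) a3@(3,2) a4@(0,0) a5@(4,5) a6@(0,0) a7@(4,5) | pheromone: 4 0 0 0 0 0 / 2 0 6 0 0 0 / 0 0 0 0 0 0 / 0 0 2 0 0 0 / 0 0 0 0 0 9 / 0 0 0 0 0 0
t=2: a0@(1,2) a1@(4,5) a2@(0,0) a3@(3,2) a4@(0,0) a5@(4,5) a6@(0,0) a7@(4,5) | pheromone: 9 0 0 0 0 0 / 1 0 7 0 0 0 / 0 0 0 0 0 0 / 0 0 3 0 0 0 / 0 0 0 0 0 14 / 0 0 0 0 0 0
t=3: a0@(1,2) a1@(4,5) a2@(0,0) a3@(3,2) a4@(0,0) a5@(4,5) a6@(0,0) a7@(4,5) | pheromone: 14 0 0 0 0 0 / 0 0 8 0 0 0 / 0 0 0 0 0 0 / 0 0 4 0 0 0 / 0 0 0 0 0 19 / 0 0 0 0 0 0
t=4: a0@(1,2) a1@(4,5) a2@(0,0) a3@(3,2) a4@(0,0) a5@(4,5) a6@(0,0) a7@(4,5) | pheromone: 19 0 0 0 0 0 / 0 0 9 0 0 0 / 0 0 0 0 0 0 / 0 0 5 0 0 0 / 0 0 0 0 0 24 / 0 0 0 0 0 0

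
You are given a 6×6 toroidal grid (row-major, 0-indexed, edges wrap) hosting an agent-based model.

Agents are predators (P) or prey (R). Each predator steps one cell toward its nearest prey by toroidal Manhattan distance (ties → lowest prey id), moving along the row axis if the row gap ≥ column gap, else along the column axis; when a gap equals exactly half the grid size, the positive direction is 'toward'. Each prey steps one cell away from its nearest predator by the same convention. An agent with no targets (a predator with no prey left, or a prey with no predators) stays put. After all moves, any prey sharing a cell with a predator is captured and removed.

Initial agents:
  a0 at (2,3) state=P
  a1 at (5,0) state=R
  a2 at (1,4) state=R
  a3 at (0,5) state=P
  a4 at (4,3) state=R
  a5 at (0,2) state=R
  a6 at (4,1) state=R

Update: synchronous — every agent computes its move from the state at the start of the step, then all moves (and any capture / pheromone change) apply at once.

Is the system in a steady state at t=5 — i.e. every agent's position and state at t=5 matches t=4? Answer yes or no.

t=1: a0@(1,3):P a1@(4,0):R a2@(0,4):R a3@(5,5):P a4@(5,3):R a5@(5,2):R a6@(5,1):R
t=2: a0@(0,3):P a1@(3,0):R a2@(5,4):R a3@(4,5):P a4@(4,3):R a5@(4,2):R a6@(5,2):R
t=3: a0@(5,3):P a1@(2,0):R a2@(4,4):R a3@(3,5):P a4@(3,3):R a5@(3,2):R a6@(4,2):R
t=4: a0@(4,3):P a1@(1,0):R a2@(3,4):R a3@(2,5):P a4@(2,3):R a5@(2,2):R a6@(3,2):R
t=5: a0@(3,3):P a1@(0,0):R a2@(2,4):R a3@(1,5):P a4@(1,3):R a5@(1,2):R a6@(2,2):R

no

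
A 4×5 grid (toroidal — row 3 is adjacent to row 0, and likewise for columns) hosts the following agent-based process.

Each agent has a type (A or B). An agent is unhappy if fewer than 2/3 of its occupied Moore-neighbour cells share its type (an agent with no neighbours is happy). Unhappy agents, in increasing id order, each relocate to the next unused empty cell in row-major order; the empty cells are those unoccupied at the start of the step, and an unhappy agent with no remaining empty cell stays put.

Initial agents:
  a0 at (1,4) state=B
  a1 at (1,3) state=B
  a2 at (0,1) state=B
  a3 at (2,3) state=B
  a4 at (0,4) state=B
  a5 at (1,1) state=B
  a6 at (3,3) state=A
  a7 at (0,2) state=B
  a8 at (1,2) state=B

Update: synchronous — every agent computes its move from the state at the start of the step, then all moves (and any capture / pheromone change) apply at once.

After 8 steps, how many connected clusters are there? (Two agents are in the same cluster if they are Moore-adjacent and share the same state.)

2

t=1: a0@(1,4):B a1@(1,3):B a2@(0,1):B a3@(2,3):B a4@(0,4):B a5@(1,1):B a6@(0,0):A a7@(0,2):B a8@(1,2):B
t=2: a0@(1,4):B a1@(1,3):B a2@(0,1):B a3@(2,3):B a4@(0,4):B a5@(1,1):B a6@(0,3):A a7@(0,2):B a8@(1,2):B
t=3: a0@(1,4):B a1@(1,3):B a2@(0,1):B a3@(2,3):B a4@(0,4):B a5@(1,1):B a6@(0,0):A a7@(0,2):B a8@(1,2):B
t=4: a0@(1,4):B a1@(1,3):B a2@(0,1):B a3@(2,3):B a4@(0,4):B a5@(1,1):B a6@(0,3):A a7@(0,2):B a8@(1,2):B
t=5: a0@(1,4):B a1@(1,3):B a2@(0,1):B a3@(2,3):B a4@(0,4):B a5@(1,1):B a6@(0,0):A a7@(0,2):B a8@(1,2):B
t=6: a0@(1,4):B a1@(1,3):B a2@(0,1):B a3@(2,3):B a4@(0,4):B a5@(1,1):B a6@(0,3):A a7@(0,2):B a8@(1,2):B
t=7: a0@(1,4):B a1@(1,3):B a2@(0,1):B a3@(2,3):B a4@(0,4):B a5@(1,1):B a6@(0,0):A a7@(0,2):B a8@(1,2):B
t=8: a0@(1,4):B a1@(1,3):B a2@(0,1):B a3@(2,3):B a4@(0,4):B a5@(1,1):B a6@(0,3):A a7@(0,2):B a8@(1,2):B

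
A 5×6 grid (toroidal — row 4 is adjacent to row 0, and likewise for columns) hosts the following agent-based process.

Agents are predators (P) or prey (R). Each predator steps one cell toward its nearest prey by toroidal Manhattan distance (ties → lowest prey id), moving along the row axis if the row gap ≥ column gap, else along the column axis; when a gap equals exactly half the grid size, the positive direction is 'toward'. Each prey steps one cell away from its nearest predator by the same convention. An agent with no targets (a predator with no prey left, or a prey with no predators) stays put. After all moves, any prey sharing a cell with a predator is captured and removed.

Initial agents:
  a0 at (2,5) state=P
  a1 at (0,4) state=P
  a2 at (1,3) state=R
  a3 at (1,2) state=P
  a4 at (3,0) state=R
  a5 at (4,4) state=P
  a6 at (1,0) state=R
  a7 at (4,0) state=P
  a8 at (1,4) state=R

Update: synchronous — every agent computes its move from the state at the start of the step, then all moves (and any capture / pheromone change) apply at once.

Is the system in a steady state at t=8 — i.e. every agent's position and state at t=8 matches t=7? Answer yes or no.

no

t=1: a0@(3,5):P a1@(1,4):P a3@(1,3):P a4@(2,0):R a5@(0,4):P a6@(0,0):R a7@(3,0):P a8@(2,4):R
t=2: a0@(2,5):P a1@(2,4):P a3@(2,3):P a4@(1,0):R a5@(0,5):P a6@(0,1):R a7@(2,0):P a8@(3,4):R
t=3: a0@(1,5):P a1@(3,4):P a3@(3,3):P a4@(0,0):R a5@(1,5):P a6@(0,2):R a7@(1,0):P a8@(4,4):R
t=4: a0@(0,5):P a1@(4,4):P a3@(4,3):P a4@(4,0):R a5@(0,5):P a6@(1,2):R a7@(0,0):P a8@(0,4):R
t=5: a0@(0,4):P a1@(0,4):P a3@(0,3):P a4@(3,0):R a5@(0,4):P a6@(2,2):R a7@(4,0):P
t=6: a0@(4,4):P a1@(4,4):P a3@(1,3):P a4@(2,0):R a5@(4,4):P a6@(3,2):R a7@(3,0):P
t=7: a0@(4,3):P a1@(4,3):P a3@(2,3):P a4@(1,0):R a5@(4,3):P a6@(3,3):R a7@(2,0):P
t=8: a0@(3,3):P a1@(3,3):P a3@(3,3):P a4@(0,0):R a5@(3,3):P a6@(2,3):R a7@(1,0):P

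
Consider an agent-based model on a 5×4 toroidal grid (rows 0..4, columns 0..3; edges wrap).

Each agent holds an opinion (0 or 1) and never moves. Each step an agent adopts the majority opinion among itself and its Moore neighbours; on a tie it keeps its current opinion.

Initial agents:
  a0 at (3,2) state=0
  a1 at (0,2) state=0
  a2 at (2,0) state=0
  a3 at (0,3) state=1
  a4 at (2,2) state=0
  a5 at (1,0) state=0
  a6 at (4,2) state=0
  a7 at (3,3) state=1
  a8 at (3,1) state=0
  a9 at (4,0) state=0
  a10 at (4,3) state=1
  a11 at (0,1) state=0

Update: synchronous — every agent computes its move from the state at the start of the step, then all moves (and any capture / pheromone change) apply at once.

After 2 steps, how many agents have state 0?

t=1: a0@(3,2):0 a1@(0,2):0 a2@(2,0):0 a3@(0,3):0 a4@(2,2):0 a5@(1,0):0 a6@(4,2):0 a7@(3,3):0 a8@(3,1):0 a9@(4,0):0 a10@(4,3):0 a11@(0,1):0
t=2: (unchanged — steady state)

12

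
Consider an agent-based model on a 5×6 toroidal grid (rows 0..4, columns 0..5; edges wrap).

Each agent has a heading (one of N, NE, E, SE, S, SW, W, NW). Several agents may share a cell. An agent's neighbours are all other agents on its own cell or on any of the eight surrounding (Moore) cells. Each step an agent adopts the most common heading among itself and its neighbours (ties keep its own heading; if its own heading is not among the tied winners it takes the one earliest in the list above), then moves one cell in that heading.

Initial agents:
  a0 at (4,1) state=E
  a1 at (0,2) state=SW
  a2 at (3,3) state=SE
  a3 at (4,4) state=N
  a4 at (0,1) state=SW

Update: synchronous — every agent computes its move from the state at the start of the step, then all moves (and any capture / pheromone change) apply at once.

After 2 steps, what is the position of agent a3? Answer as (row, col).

t=1: a0@(0,0):SW a1@(1,1):SW a2@(4,4):SE a3@(3,4):N a4@(1,0):SW
t=2: a0@(1,5):SW a1@(2,0):SW a2@(0,5):SE a3@(2,4):N a4@(2,5):SW

(2, 4)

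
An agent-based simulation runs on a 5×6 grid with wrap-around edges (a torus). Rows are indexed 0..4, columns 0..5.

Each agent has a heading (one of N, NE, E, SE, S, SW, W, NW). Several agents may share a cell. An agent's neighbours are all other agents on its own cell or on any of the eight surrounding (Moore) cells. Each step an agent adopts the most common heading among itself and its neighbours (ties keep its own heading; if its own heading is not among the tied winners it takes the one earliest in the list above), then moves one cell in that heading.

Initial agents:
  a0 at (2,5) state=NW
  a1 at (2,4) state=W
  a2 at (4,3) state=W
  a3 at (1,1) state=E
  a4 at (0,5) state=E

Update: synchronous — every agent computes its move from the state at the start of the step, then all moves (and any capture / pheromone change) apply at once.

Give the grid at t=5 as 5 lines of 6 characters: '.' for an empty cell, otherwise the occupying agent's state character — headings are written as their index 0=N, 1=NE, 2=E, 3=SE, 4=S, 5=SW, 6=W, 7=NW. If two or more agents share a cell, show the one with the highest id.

t=1: a0@(1,4):NW a1@(2,3):W a2@(4,2):W a3@(1,2):E a4@(0,0):E
t=2: a0@(0,3):NW a1@(2,2):W a2@(4,1):W a3@(1,3):E a4@(0,1):E
t=3: a0@(4,2):NW a1@(2,1):W a2@(4,0):W a3@(1,4):E a4@(0,2):E
t=4: a0@(3,1):NW a1@(2,0):W a2@(4,5):W a3@(1,5):E a4@(0,3):E
t=5: a0@(2,0):NW a1@(2,5):W a2@(4,4):W a3@(1,0):E a4@(0,4):E

....2.
2.....
7....6
......
....6.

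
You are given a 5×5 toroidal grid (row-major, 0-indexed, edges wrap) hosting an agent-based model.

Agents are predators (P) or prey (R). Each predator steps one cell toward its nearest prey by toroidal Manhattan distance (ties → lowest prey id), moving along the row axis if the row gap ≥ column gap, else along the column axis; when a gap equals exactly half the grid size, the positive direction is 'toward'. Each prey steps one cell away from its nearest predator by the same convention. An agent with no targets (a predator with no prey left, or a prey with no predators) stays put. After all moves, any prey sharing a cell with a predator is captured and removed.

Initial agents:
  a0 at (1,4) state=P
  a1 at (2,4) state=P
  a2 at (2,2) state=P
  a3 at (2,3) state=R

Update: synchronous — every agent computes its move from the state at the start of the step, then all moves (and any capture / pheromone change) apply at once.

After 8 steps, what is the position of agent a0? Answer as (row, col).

t=1: a0@(2,4):P a1@(2,3):P a2@(2,3):P a3@(2,2):R
t=2: a0@(2,3):P a1@(2,2):P a2@(2,2):P a3@(2,1):R
t=3: a0@(2,2):P a1@(2,1):P a2@(2,1):P a3@(2,0):R
t=4: a0@(2,1):P a1@(2,0):P a2@(2,0):P a3@(2,4):R
t=5: a0@(2,0):P a1@(2,4):P a2@(2,4):P a3@(2,3):R
t=6: a0@(2,4):P a1@(2,3):P a2@(2,3):P a3@(2,2):R
t=7: a0@(2,3):P a1@(2,2):P a2@(2,2):P a3@(2,1):R
t=8: a0@(2,2):P a1@(2,1):P a2@(2,1):P a3@(2,0):R

(2, 2)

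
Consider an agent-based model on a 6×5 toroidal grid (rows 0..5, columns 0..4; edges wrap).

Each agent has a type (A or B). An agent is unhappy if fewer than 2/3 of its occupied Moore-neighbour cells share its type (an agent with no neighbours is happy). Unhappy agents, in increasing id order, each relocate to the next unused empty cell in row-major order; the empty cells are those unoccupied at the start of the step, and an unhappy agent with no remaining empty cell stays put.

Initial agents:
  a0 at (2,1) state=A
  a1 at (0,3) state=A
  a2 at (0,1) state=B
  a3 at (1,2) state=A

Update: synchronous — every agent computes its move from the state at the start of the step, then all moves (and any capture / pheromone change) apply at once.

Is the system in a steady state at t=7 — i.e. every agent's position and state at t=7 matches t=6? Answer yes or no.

yes

t=1: a0@(2,1):A a1@(0,3):A a2@(0,0):B a3@(1,2):A
t=2: (unchanged — steady state)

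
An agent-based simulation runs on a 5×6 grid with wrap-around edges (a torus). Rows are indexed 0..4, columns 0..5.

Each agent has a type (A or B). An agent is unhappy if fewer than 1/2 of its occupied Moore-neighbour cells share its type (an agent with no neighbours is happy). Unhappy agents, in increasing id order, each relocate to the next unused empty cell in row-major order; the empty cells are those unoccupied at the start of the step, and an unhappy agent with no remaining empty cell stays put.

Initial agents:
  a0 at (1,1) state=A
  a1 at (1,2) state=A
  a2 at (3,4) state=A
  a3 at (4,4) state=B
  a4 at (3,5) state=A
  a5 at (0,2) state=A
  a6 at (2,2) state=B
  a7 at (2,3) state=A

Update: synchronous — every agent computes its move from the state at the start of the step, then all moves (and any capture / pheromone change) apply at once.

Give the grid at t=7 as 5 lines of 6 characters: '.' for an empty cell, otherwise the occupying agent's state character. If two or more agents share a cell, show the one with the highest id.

t=1: a0@(1,1):A a1@(1,2):A a2@(3,4):A a3@(0,0):B a4@(3,5):A a5@(0,2):A a6@(0,1):B a7@(2,3):A
t=2: a0@(1,1):A a1@(1,2):A a2@(3,4):A a3@(0,0):B a4@(3,5):A a5@(0,2):A a6@(0,3):B a7@(2,3):A
t=3: a0@(1,1):A a1@(1,2):A a2@(3,4):A a3@(0,1):B a4@(3,5):A a5@(0,2):A a6@(0,4):B a7@(2,3):A
t=4: a0@(1,1):A a1@(1,2):A a2@(3,4):A a3@(0,0):B a4@(3,5):A a5@(0,2):A a6@(0,4):B a7@(2,3):A
t=5: a0@(1,1):A a1@(1,2):A a2@(3,4):A a3@(0,1):B a4@(3,5):A a5@(0,2):A a6@(0,4):B a7@(2,3):A
t=6: a0@(1,1):A a1@(1,2):A a2@(3,4):A a3@(0,0):B a4@(3,5):A a5@(0,2):A a6@(0,4):B a7@(2,3):A
t=7: a0@(1,1):A a1@(1,2):A a2@(3,4):A a3@(0,1):B a4@(3,5):A a5@(0,2):A a6@(0,4):B a7@(2,3):A

.BA.B.
.AA...
...A..
....AA
......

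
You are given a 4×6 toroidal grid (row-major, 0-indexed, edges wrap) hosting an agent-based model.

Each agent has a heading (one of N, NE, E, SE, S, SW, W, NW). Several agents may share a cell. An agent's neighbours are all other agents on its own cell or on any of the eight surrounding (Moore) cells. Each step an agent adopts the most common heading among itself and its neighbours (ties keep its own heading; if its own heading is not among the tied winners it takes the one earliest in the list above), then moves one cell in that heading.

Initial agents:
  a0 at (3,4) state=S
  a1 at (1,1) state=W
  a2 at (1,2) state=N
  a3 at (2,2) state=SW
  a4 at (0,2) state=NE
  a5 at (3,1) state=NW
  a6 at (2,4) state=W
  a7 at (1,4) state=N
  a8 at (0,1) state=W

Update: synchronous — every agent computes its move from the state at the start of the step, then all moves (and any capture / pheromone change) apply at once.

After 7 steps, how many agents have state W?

9

t=1: a0@(0,4):S a1@(1,0):W a2@(1,1):W a3@(3,1):SW a4@(0,1):W a5@(2,0):NW a6@(2,3):W a7@(0,4):N a8@(0,0):W
t=2: a0@(1,4):S a1@(1,5):W a2@(1,0):W a3@(3,0):W a4@(0,0):W a5@(2,5):W a6@(2,2):W a7@(3,4):N a8@(0,5):W
t=3: a0@(1,3):W a1@(1,4):W a2@(1,5):W a3@(3,5):W a4@(0,5):W a5@(2,4):W a6@(2,1):W a7@(3,3):W a8@(0,4):W
t=4: a0@(1,2):W a1@(1,3):W a2@(1,4):W a3@(3,4):W a4@(0,4):W a5@(2,3):W a6@(2,0):W a7@(3,2):W a8@(0,3):W
t=5: a0@(1,1):W a1@(1,2):W a2@(1,3):W a3@(3,3):W a4@(0,3):W a5@(2,2):W a6@(2,5):W a7@(3,1):W a8@(0,2):W
t=6: a0@(1,0):W a1@(1,1):W a2@(1,2):W a3@(3,2):W a4@(0,2):W a5@(2,1):W a6@(2,4):W a7@(3,0):W a8@(0,1):W
t=7: a0@(1,5):W a1@(1,0):W a2@(1,1):W a3@(3,1):W a4@(0,1):W a5@(2,0):W a6@(2,3):W a7@(3,5):W a8@(0,0):W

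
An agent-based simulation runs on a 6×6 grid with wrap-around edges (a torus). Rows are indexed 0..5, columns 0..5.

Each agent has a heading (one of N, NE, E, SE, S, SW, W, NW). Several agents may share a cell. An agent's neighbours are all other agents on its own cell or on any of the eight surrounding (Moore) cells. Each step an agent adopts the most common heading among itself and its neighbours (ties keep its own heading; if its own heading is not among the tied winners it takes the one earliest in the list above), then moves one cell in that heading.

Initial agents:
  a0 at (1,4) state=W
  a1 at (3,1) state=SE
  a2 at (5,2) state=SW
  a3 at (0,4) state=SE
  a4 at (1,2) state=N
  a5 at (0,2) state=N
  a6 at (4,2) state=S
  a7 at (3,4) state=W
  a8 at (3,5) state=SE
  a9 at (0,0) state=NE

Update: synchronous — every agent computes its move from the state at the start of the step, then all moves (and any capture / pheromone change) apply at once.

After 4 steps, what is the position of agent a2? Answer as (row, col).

t=1: a0@(1,3):W a1@(4,2):SE a2@(0,1):SW a3@(1,5):SE a4@(0,2):N a5@(5,2):N a6@(5,2):S a7@(3,3):W a8@(4,0):SE a9@(5,1):NE
t=2: a0@(1,2):W a1@(5,3):SE a2@(5,1):N a3@(2,0):SE a4@(5,2):N a5@(4,2):N a6@(4,2):N a7@(3,2):W a8@(5,1):SE a9@(4,1):N
t=3: a0@(1,1):W a1@(4,3):N a2@(4,1):N a3@(3,1):SE a4@(4,2):N a5@(3,2):N a6@(3,2):N a7@(2,2):N a8@(4,1):N a9@(3,1):N
t=4: a0@(1,0):W a1@(3,3):N a2@(3,1):N a3@(2,1):N a4@(3,2):N a5@(2,2):N a6@(2,2):N a7@(1,2):N a8@(3,1):N a9@(2,1):N

(3, 1)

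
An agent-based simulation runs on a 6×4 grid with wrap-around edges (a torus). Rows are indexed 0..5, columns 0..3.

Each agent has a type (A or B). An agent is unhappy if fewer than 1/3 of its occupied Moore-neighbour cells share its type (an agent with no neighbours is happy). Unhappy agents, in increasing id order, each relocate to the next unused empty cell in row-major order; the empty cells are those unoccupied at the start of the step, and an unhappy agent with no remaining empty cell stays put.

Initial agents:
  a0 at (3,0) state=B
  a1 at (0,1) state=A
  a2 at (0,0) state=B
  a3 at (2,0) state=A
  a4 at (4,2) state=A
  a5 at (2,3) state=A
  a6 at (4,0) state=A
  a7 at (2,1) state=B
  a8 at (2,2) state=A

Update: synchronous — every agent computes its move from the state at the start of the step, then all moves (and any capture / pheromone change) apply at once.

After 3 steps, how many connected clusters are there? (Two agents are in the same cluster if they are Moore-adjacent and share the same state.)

t=1: a0@(0,2):B a1@(0,3):A a2@(1,0):B a3@(2,0):A a4@(4,2):A a5@(2,3):A a6@(1,1):A a7@(2,1):B a8@(2,2):A
t=2: a0@(0,0):B a1@(0,1):A a2@(1,2):B a3@(2,0):A a4@(4,2):A a5@(2,3):A a6@(1,1):A a7@(1,3):B a8@(2,2):A
t=3: a0@(0,0):B a1@(0,1):A a2@(0,2):B a3@(2,0):A a4@(4,2):A a5@(2,3):A a6@(1,1):A a7@(1,3):B a8@(2,2):A

3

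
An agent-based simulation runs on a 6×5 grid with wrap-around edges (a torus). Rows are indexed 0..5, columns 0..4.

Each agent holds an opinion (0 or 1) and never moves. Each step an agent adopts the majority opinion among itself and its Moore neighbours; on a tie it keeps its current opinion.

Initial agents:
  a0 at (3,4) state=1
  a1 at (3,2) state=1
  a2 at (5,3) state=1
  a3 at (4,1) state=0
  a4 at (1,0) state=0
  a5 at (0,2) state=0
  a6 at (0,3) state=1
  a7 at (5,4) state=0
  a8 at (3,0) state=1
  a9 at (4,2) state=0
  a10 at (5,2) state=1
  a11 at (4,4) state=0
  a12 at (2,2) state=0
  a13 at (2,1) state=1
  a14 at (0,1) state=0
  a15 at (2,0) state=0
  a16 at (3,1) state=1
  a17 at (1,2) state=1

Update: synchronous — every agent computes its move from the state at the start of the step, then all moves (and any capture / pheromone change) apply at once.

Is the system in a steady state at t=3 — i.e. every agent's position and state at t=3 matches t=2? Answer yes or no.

no

t=1: a0@(3,4):1 a1@(3,2):1 a2@(5,3):0 a3@(4,1):1 a4@(1,0):0 a5@(0,2):1 a6@(0,3):1 a7@(5,4):0 a8@(3,0):1 a9@(4,2):1 a10@(5,2):0 a11@(4,4):1 a12@(2,2):1 a13@(2,1):1 a14@(0,1):0 a15@(2,0):1 a16@(3,1):1 a17@(1,2):1
t=2: a0@(3,4):1 a1@(3,2):1 a2@(5,3):1 a3@(4,1):1 a4@(1,0):0 a5@(0,2):1 a6@(0,3):1 a7@(5,4):0 a8@(3,0):1 a9@(4,2):1 a10@(5,2):1 a11@(4,4):1 a12@(2,2):1 a13@(2,1):1 a14@(0,1):0 a15@(2,0):1 a16@(3,1):1 a17@(1,2):1
t=3: a0@(3,4):1 a1@(3,2):1 a2@(5,3):1 a3@(4,1):1 a4@(1,0):0 a5@(0,2):1 a6@(0,3):1 a7@(5,4):1 a8@(3,0):1 a9@(4,2):1 a10@(5,2):1 a11@(4,4):1 a12@(2,2):1 a13@(2,1):1 a14@(0,1):1 a15@(2,0):1 a16@(3,1):1 a17@(1,2):1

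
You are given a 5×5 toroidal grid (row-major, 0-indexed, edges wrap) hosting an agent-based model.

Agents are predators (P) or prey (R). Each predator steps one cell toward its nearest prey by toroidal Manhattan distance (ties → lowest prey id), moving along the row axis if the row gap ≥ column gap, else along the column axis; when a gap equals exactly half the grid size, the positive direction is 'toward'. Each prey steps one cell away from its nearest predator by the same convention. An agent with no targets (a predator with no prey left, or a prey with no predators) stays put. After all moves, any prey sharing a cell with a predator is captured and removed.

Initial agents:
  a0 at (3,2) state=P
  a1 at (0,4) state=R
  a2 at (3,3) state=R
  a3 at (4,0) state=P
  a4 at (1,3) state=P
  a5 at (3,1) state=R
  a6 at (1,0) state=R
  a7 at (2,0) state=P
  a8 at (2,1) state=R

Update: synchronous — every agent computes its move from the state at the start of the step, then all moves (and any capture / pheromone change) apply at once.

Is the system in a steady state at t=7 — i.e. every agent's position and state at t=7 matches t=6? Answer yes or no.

t=1: a0@(3,3):P a1@(1,4):R a2@(3,4):R a3@(0,0):P a4@(0,3):P a5@(3,0):R a7@(1,0):P a8@(2,2):R
t=2: a0@(3,4):P a2@(3,0):R a3@(1,0):P a4@(1,3):P a5@(3,1):R a7@(1,4):P a8@(1,2):R
t=3: a0@(3,0):P a2@(3,1):R a3@(2,0):P a4@(1,2):P a5@(3,2):R a7@(1,3):P a8@(1,1):R
t=4: a0@(3,1):P a2@(3,2):R a3@(3,0):P a4@(1,1):P a5@(3,3):R a7@(1,2):P a8@(1,0):R
t=5: a0@(3,2):P a2@(3,3):R a3@(3,1):P a4@(1,0):P a5@(3,4):R a7@(2,2):P a8@(1,4):R
t=6: a0@(3,3):P a2@(3,4):R a3@(3,2):P a4@(1,4):P a5@(3,0):R a7@(3,2):P a8@(1,3):R
t=7: a0@(3,4):P a2@(3,0):R a3@(3,3):P a4@(1,3):P a5@(3,1):R a7@(3,3):P a8@(1,2):R

no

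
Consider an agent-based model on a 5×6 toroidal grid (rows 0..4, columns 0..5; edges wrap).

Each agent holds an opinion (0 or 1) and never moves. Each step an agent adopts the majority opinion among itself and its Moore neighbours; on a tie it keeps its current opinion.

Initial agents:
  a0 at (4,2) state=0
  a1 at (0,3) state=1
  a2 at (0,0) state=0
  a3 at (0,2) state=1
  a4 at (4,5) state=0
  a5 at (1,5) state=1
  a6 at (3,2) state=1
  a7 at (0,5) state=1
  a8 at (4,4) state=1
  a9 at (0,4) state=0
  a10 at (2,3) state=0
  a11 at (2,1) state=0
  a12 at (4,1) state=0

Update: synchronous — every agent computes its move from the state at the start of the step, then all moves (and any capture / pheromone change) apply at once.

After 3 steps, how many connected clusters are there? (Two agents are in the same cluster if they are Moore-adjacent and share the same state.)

2

t=1: a0@(4,2):1 a1@(0,3):1 a2@(0,0):0 a3@(0,2):1 a4@(4,5):0 a5@(1,5):1 a6@(3,2):0 a7@(0,5):1 a8@(4,4):1 a9@(0,4):1 a10@(2,3):0 a11@(2,1):0 a12@(4,1):0
t=2: a0@(4,2):1 a1@(0,3):1 a2@(0,0):0 a3@(0,2):1 a4@(4,5):1 a5@(1,5):1 a6@(3,2):0 a7@(0,5):1 a8@(4,4):1 a9@(0,4):1 a10@(2,3):0 a11@(2,1):0 a12@(4,1):0
t=3: a0@(4,2):1 a1@(0,3):1 a2@(0,0):1 a3@(0,2):1 a4@(4,5):1 a5@(1,5):1 a6@(3,2):0 a7@(0,5):1 a8@(4,4):1 a9@(0,4):1 a10@(2,3):0 a11@(2,1):0 a12@(4,1):0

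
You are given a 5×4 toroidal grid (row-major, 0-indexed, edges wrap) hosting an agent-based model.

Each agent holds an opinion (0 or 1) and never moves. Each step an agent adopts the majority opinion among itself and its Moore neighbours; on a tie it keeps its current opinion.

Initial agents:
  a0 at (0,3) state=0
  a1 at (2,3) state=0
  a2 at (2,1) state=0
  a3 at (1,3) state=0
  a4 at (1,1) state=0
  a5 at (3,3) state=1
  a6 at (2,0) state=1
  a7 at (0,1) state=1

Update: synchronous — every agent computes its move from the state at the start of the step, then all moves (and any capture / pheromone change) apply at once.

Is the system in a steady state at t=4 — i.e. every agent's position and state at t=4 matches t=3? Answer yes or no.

t=1: a0@(0,3):0 a1@(2,3):0 a2@(2,1):0 a3@(1,3):0 a4@(1,1):0 a5@(3,3):1 a6@(2,0):0 a7@(0,1):1
t=2: a0@(0,3):0 a1@(2,3):0 a2@(2,1):0 a3@(1,3):0 a4@(1,1):0 a5@(3,3):0 a6@(2,0):0 a7@(0,1):1
t=3: (unchanged — steady state)

yes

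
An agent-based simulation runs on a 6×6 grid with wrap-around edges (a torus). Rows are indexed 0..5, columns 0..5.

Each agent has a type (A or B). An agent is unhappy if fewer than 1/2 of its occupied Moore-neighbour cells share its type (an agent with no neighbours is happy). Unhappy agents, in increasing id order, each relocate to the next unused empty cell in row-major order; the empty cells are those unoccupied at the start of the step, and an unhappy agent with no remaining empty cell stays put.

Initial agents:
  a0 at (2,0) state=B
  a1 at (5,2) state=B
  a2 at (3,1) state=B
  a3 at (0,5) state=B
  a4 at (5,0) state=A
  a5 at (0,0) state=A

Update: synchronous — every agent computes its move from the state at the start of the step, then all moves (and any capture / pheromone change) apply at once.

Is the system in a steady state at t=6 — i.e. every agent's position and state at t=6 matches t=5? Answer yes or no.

yes

t=1: a0@(2,0):B a1@(5,2):B a2@(3,1):B a3@(0,1):B a4@(5,0):A a5@(0,0):A
t=2: a0@(2,0):B a1@(5,2):B a2@(3,1):B a3@(0,2):B a4@(5,0):A a5@(0,0):A
t=3: (unchanged — steady state)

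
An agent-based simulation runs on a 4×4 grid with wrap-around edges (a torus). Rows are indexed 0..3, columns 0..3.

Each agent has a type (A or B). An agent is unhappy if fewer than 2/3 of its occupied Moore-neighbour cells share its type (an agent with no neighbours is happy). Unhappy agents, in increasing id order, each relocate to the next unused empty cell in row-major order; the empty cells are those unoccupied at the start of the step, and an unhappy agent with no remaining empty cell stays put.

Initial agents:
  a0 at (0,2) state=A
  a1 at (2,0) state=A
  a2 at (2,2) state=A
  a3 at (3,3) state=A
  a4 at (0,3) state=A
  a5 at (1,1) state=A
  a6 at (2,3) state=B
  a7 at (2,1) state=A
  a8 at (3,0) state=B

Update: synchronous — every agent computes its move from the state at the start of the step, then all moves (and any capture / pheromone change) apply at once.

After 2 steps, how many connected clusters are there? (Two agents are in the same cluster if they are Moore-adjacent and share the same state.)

2

t=1: a0@(0,2):A a1@(0,0):A a2@(2,2):A a3@(3,3):A a4@(0,3):A a5@(1,1):A a6@(0,1):B a7@(2,1):A a8@(1,0):B
t=2: a0@(0,2):A a1@(1,2):A a2@(2,2):A a3@(3,3):A a4@(0,3):A a5@(1,1):A a6@(1,3):B a7@(2,1):A a8@(2,0):B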